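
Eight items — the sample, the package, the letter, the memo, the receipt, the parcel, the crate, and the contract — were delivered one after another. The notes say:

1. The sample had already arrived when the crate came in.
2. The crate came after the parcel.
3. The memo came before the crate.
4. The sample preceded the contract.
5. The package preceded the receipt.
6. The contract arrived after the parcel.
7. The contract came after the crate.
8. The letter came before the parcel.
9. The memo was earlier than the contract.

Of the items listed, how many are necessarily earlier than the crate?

Directly stated before the crate: the memo, the parcel, and the sample.
The letter reaches the crate via the letter → the parcel → the crate.
No chain forces the package (or any of the others) ahead of the crate.
That's the letter, the memo, the parcel, and the sample — 4 in all.

4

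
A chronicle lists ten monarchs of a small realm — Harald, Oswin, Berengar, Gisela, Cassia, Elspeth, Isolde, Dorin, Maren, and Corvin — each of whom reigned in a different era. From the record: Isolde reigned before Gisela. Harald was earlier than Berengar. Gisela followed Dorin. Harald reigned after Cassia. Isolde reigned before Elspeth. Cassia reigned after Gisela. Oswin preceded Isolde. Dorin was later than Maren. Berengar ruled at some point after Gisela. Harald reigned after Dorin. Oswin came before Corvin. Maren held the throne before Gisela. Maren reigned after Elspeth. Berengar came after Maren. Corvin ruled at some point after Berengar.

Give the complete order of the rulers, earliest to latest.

The constraints fix every adjacent pair, so only one ordering works:
Oswin → Isolde → Elspeth → Maren → Dorin → Gisela → Cassia → Harald → Berengar → Corvin.

Oswin, Isolde, Elspeth, Maren, Dorin, Gisela, Cassia, Harald, Berengar, Corvin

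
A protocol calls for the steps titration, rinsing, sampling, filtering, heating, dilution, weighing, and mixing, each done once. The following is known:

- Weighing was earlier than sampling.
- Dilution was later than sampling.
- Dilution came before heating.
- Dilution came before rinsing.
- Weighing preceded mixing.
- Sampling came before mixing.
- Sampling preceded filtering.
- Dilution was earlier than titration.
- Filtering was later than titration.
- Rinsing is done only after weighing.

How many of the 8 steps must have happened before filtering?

4

Directly stated before filtering: sampling and titration.
Dilution reaches filtering via dilution → titration → filtering.
Weighing reaches filtering via weighing → sampling → filtering.
No chain forces rinsing (or any of the others) ahead of filtering.
That's dilution, sampling, titration, and weighing — 4 in all.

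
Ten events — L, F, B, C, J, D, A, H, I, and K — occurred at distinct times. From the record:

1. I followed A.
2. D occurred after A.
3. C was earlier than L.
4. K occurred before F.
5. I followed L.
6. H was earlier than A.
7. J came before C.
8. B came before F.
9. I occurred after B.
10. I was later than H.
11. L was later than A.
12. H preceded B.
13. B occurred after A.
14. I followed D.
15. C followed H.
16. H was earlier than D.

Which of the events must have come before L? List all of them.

Directly stated before L: A and C.
H reaches L via H → C → L.
J reaches L via J → C → L.

A, C, H, J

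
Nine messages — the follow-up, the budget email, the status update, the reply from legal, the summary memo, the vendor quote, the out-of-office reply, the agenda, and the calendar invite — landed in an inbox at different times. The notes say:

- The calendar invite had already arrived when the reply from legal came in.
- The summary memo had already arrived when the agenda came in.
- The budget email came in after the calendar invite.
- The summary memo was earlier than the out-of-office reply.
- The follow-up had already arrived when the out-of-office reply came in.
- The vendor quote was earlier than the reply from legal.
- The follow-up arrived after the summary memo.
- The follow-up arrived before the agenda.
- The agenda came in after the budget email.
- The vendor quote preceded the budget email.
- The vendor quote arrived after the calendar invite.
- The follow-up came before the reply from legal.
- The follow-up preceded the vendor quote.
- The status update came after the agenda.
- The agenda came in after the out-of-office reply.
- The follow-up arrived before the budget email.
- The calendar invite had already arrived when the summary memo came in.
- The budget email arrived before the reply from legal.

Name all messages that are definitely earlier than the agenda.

the budget email, the calendar invite, the follow-up, the out-of-office reply, the summary memo, the vendor quote

Directly stated before the agenda: the budget email, the follow-up, the out-of-office reply, and the summary memo.
The calendar invite reaches the agenda via the calendar invite → the budget email → the agenda.
The vendor quote reaches the agenda via the vendor quote → the budget email → the agenda.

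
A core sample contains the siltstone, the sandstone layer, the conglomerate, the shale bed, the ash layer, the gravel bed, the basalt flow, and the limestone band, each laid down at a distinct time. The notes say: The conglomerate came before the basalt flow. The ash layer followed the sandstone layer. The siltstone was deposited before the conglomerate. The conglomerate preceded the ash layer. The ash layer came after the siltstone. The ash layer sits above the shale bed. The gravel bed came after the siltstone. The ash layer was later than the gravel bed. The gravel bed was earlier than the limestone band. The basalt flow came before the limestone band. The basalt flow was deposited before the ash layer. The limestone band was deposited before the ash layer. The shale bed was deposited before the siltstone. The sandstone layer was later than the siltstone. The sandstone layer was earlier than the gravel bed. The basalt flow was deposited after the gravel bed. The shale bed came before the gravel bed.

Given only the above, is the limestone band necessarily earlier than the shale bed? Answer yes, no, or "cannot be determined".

no

Tracing the constraints gives the shale bed → the gravel bed → the limestone band, so the shale bed must come before the limestone band.
That means the limestone band cannot be before the shale bed.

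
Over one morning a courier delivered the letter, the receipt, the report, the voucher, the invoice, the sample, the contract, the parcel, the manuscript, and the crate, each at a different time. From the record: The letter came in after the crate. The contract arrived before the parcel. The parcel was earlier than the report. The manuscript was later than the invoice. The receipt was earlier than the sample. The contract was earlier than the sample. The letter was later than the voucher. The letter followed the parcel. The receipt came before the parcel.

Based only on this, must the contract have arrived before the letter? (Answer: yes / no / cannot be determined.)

Chain the constraints: the contract → the parcel → the letter. Each link is directly stated, so the contract comes before the letter.

yes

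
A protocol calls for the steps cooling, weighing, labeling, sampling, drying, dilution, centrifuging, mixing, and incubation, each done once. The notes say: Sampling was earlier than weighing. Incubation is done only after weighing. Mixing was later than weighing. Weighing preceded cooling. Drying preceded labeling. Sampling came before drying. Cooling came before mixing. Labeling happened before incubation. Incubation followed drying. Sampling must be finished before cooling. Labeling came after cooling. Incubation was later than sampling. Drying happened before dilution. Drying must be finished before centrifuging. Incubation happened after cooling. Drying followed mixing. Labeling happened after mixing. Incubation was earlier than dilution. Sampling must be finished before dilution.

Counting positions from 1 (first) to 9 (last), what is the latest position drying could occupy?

5

Drying must come before centrifuging, dilution, incubation, and labeling — 4 steps forced after it.
Everything else can be placed before drying in some valid order, so drying can sit as late as position 9 − 4 = 5.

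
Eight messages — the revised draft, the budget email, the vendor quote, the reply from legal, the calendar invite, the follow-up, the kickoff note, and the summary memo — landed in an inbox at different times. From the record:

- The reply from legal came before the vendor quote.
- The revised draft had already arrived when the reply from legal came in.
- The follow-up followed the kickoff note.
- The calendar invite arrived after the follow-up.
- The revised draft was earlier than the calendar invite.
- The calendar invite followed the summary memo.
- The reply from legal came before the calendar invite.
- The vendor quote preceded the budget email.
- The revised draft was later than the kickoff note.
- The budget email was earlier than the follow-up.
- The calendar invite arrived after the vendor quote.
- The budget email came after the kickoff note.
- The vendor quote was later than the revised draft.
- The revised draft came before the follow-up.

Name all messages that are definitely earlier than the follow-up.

the budget email, the kickoff note, the reply from legal, the revised draft, the vendor quote

Directly stated before the follow-up: the budget email, the kickoff note, and the revised draft.
The reply from legal reaches the follow-up via the reply from legal → the vendor quote → the budget email → the follow-up.
The vendor quote reaches the follow-up via the vendor quote → the budget email → the follow-up.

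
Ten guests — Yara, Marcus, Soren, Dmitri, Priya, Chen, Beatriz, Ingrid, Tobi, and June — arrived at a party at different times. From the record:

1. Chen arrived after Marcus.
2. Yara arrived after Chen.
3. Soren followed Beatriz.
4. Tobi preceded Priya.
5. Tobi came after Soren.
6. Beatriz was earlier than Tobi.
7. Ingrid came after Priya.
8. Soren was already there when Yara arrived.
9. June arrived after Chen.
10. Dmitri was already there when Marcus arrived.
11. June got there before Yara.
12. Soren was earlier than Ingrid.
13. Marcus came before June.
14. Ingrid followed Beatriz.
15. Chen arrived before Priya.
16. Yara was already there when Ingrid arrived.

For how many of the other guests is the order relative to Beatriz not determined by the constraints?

4

Forced after Beatriz: Ingrid, Priya, Soren, Tobi, and Yara.
That leaves Chen, Dmitri, June, and Marcus with no forced order relative to Beatriz — 4.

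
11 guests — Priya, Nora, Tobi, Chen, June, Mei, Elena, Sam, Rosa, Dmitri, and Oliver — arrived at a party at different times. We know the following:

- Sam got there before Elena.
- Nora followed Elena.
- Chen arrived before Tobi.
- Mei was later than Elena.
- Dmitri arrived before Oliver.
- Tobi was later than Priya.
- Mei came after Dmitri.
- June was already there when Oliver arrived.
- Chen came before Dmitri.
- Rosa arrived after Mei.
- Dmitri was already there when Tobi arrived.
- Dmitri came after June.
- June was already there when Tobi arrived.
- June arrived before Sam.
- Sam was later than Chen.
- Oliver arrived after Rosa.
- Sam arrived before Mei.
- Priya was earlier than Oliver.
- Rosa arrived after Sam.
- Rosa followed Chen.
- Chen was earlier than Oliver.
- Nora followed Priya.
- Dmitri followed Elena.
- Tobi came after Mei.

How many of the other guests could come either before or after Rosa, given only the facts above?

Forced before Rosa: Chen, Dmitri, Elena, June, Mei, and Sam; forced after Rosa: Oliver.
That leaves Nora, Priya, and Tobi with no forced order relative to Rosa — 3.

3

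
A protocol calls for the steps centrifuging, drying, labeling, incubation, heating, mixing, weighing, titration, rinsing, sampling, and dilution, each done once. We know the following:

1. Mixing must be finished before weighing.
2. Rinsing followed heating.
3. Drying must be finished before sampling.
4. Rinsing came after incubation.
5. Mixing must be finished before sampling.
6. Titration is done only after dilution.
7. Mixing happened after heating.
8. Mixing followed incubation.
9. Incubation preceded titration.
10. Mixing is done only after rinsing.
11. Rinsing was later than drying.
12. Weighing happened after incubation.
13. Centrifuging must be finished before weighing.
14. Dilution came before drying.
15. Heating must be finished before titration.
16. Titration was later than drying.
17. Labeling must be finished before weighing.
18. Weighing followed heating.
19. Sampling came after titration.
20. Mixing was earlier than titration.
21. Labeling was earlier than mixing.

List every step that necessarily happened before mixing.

dilution, drying, heating, incubation, labeling, rinsing

Directly stated before mixing: heating, incubation, labeling, and rinsing.
Dilution reaches mixing via dilution → drying → rinsing → mixing.
Drying reaches mixing via drying → rinsing → mixing.
No chain forces centrifuging (or any of the others) ahead of mixing.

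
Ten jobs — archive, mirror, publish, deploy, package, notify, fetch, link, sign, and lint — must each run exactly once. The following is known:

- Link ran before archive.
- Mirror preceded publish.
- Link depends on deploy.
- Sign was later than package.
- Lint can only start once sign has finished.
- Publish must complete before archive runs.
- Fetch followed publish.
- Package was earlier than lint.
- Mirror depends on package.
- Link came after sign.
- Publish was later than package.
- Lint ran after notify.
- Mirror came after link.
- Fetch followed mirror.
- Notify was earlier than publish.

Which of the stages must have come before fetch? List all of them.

Directly stated before fetch: mirror and publish.
Deploy reaches fetch via deploy → link → mirror → fetch.
Link reaches fetch via link → mirror → fetch.
Notify reaches fetch via notify → publish → fetch.
Likewise package and sign each reach fetch by chaining the stated constraints.

deploy, link, mirror, notify, package, publish, sign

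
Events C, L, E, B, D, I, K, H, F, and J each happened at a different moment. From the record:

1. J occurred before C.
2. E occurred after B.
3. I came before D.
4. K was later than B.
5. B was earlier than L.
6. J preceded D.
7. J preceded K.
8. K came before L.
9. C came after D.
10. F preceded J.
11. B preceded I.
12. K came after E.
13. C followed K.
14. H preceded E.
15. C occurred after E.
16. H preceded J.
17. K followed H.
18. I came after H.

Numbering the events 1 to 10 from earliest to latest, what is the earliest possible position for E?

3

B and H must both come before E — 2 forced predecessors.
Nothing else is forced ahead of E, so its earliest slot is position 2 + 1 = 3.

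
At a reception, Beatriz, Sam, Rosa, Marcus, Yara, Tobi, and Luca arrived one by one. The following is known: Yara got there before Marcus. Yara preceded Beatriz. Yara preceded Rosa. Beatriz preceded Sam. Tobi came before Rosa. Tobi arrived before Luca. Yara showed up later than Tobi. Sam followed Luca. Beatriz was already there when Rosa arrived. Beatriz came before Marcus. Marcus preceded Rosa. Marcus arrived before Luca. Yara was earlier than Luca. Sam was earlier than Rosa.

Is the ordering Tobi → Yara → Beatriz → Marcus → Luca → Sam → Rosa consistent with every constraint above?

Check each stated constraint against the proposed order — e.g. Yara is ahead of Rosa; Tobi is ahead of Rosa. Every pair is in the required order; nothing is violated.

yes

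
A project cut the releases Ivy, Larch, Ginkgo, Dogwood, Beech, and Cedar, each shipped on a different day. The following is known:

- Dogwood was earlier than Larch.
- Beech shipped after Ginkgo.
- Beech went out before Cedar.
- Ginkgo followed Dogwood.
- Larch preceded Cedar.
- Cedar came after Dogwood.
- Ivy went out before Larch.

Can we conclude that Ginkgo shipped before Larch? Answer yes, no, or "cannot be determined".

cannot be determined

No chain of stated constraints runs from Ginkgo to Larch, and none runs from Larch to Ginkgo either.
So the relative order of Ginkgo and Larch is not fixed by the given facts.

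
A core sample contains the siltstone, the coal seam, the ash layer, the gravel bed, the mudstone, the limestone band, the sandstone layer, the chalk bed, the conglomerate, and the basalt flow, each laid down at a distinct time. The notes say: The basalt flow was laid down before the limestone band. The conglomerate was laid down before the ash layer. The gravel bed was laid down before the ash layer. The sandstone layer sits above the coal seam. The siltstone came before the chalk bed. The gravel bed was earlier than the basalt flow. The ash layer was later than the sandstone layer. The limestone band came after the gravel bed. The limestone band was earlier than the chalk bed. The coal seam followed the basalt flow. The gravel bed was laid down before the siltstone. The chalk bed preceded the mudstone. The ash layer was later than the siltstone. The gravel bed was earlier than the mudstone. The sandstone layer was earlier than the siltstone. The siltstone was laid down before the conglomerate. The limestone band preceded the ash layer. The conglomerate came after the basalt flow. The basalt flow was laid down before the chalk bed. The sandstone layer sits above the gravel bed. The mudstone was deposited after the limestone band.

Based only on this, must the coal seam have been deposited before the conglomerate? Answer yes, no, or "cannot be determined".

yes

Chain the constraints: the coal seam → the sandstone layer → the siltstone → the conglomerate. Each link is directly stated, so the coal seam comes before the conglomerate.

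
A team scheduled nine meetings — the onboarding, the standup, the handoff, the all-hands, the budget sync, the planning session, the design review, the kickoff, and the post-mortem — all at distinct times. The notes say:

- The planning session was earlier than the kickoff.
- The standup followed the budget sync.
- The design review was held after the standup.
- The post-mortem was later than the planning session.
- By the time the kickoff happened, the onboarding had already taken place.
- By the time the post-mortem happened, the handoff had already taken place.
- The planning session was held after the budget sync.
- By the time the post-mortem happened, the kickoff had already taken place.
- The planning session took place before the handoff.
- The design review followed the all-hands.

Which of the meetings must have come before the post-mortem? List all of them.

the budget sync, the handoff, the kickoff, the onboarding, the planning session

Directly stated before the post-mortem: the handoff, the kickoff, and the planning session.
The budget sync reaches the post-mortem via the budget sync → the planning session → the post-mortem.
The onboarding reaches the post-mortem via the onboarding → the kickoff → the post-mortem.
No chain forces the all-hands (or any of the others) ahead of the post-mortem.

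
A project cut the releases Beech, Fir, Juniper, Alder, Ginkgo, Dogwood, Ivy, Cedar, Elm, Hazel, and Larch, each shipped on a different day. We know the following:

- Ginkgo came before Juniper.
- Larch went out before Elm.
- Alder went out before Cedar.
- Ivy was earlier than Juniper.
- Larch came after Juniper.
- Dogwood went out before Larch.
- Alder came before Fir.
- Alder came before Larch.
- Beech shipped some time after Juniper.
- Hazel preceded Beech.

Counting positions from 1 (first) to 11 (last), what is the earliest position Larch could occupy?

Alder, Dogwood, Ginkgo, Ivy, and Juniper must all come before Larch — 5 forced predecessors.
Nothing else is forced ahead of Larch, so its earliest slot is position 5 + 1 = 6.

6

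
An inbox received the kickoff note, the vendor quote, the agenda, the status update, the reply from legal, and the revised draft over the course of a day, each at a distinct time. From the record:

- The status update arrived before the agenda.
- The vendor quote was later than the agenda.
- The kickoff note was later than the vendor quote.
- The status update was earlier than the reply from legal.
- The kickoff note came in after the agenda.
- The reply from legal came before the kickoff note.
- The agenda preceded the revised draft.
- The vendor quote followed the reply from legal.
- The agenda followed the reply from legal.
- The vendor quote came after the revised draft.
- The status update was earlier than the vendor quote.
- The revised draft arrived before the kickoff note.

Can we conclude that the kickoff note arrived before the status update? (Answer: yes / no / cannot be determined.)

Tracing the constraints gives the status update → the reply from legal → the kickoff note, so the status update must come before the kickoff note.
That means the kickoff note cannot be before the status update.

no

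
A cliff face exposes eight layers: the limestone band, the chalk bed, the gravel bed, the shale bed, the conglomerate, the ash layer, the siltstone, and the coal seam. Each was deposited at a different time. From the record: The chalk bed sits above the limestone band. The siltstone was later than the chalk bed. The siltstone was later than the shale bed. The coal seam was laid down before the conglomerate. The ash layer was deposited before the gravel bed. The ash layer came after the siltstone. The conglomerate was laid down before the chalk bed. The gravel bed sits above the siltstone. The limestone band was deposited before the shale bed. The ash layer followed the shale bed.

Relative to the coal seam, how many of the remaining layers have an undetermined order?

2

Forced after the coal seam: the ash layer, the chalk bed, the conglomerate, the gravel bed, and the siltstone.
That leaves the limestone band and the shale bed with no forced order relative to the coal seam — 2.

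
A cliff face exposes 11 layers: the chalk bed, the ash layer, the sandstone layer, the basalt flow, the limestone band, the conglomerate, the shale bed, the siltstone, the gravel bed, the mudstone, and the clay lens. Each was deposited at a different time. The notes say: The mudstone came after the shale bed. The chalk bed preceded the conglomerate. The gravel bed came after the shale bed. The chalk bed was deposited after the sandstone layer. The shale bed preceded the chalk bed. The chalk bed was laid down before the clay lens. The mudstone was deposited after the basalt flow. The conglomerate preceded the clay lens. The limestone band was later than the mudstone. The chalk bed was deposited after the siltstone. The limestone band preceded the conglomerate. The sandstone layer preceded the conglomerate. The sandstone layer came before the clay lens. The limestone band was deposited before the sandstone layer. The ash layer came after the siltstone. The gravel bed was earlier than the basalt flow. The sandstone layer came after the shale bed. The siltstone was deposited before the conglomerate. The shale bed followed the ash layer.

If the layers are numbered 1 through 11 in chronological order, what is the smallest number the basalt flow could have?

5

The ash layer, the gravel bed, the shale bed, and the siltstone must all come before the basalt flow — 4 forced predecessors.
Nothing else is forced ahead of the basalt flow, so its earliest slot is position 4 + 1 = 5.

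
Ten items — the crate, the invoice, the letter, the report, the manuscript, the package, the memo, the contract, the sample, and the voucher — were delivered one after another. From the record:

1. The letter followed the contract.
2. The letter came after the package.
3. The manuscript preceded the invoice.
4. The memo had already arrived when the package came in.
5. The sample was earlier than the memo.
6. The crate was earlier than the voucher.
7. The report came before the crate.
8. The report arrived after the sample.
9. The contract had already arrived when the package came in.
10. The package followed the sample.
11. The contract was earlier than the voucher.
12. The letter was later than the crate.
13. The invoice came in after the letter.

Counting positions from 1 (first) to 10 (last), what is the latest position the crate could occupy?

7

The crate must come before the invoice, the letter, and the voucher — 3 items forced after it.
Everything else can be placed before the crate in some valid order, so the crate can sit as late as position 10 − 3 = 7.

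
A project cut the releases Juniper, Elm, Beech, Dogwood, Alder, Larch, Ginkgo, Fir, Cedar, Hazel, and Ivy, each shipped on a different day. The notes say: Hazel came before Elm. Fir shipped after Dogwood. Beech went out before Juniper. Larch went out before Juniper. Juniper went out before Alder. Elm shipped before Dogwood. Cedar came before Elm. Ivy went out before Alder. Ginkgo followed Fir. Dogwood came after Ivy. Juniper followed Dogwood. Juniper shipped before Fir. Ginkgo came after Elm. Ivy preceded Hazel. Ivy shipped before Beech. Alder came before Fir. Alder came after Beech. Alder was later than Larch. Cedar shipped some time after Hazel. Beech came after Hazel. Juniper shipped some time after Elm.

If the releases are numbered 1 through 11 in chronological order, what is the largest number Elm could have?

6

Elm must come before Alder, Dogwood, Fir, Ginkgo, and Juniper — 5 releases forced after it.
Everything else can be placed before Elm in some valid order, so Elm can sit as late as position 11 − 5 = 6.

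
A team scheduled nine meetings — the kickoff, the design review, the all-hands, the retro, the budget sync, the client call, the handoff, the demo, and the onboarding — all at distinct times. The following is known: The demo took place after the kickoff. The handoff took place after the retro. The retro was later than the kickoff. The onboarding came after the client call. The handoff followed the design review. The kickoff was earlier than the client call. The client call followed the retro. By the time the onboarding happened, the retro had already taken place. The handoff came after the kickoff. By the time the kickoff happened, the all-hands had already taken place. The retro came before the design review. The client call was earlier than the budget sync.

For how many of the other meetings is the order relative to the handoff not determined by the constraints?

4

Forced before the handoff: the all-hands, the design review, the kickoff, and the retro.
That leaves the budget sync, the client call, the demo, and the onboarding with no forced order relative to the handoff — 4.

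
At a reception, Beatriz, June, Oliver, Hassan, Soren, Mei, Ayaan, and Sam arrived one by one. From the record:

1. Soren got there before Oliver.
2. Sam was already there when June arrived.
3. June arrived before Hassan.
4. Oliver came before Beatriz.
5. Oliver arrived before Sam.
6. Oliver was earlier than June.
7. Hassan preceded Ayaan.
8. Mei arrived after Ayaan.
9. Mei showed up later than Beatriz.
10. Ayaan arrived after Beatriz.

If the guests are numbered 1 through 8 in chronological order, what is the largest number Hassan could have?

6

Hassan must come before Ayaan and Mei — 2 guests forced after them.
Everything else can be placed before Hassan in some valid order, so Hassan can sit as late as position 8 − 2 = 6.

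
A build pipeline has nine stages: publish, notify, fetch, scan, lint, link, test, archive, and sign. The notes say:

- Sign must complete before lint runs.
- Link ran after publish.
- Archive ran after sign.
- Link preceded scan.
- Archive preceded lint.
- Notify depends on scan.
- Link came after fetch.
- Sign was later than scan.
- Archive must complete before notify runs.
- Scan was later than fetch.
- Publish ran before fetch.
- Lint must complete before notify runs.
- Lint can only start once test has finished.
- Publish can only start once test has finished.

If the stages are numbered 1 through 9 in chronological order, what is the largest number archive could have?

Archive must come before lint and notify — 2 stages forced after it.
Everything else can be placed before archive in some valid order, so archive can sit as late as position 9 − 2 = 7.

7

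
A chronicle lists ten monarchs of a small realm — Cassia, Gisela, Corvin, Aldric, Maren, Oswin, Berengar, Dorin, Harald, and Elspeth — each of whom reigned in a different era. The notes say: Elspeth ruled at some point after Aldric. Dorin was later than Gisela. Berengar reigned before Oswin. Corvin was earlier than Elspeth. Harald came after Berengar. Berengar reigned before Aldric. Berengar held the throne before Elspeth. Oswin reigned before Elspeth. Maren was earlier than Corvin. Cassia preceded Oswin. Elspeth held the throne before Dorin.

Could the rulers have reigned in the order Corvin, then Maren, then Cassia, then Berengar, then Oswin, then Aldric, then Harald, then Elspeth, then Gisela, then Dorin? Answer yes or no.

no

The constraints require Maren before Corvin, but in the proposed sequence Corvin appears ahead of Maren. That one violation is enough.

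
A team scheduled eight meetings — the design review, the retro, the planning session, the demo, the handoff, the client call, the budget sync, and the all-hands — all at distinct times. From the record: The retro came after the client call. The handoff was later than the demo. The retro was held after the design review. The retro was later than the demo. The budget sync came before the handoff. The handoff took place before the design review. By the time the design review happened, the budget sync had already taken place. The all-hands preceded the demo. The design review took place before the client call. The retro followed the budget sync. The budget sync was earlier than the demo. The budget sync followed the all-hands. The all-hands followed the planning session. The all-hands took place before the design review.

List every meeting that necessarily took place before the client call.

Directly stated before the client call: the design review.
The all-hands reaches the client call via the all-hands → the design review → the client call.
The budget sync reaches the client call via the budget sync → the design review → the client call.
The demo reaches the client call via the demo → the handoff → the design review → the client call.
Likewise the handoff and the planning session each reach the client call by chaining the stated constraints.

the all-hands, the budget sync, the demo, the design review, the handoff, the planning session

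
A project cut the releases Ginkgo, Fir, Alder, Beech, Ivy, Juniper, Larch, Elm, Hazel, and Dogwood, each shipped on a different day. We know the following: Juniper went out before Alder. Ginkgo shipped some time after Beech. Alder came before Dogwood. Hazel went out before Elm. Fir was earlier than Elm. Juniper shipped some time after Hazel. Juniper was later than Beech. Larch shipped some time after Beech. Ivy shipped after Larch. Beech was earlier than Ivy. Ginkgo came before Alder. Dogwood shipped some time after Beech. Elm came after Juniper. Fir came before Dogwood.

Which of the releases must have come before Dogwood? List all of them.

Alder, Beech, Fir, Ginkgo, Hazel, Juniper

Directly stated before Dogwood: Alder, Beech, and Fir.
Ginkgo reaches Dogwood via Ginkgo → Alder → Dogwood.
Hazel reaches Dogwood via Hazel → Juniper → Alder → Dogwood.
Juniper reaches Dogwood via Juniper → Alder → Dogwood.
No chain forces Larch (or any of the others) ahead of Dogwood.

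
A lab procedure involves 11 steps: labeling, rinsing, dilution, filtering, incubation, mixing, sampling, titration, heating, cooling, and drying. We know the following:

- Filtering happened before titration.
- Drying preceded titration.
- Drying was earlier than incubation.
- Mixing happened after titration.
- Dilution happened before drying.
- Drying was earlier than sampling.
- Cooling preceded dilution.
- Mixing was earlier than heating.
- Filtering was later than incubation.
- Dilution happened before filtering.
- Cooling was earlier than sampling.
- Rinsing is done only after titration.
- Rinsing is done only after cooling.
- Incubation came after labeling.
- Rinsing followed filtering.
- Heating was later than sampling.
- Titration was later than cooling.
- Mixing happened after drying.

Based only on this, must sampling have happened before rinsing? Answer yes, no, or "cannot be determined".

cannot be determined

No chain of stated constraints runs from sampling to rinsing, and none runs from rinsing to sampling either.
So the relative order of sampling and rinsing is not fixed by the given facts.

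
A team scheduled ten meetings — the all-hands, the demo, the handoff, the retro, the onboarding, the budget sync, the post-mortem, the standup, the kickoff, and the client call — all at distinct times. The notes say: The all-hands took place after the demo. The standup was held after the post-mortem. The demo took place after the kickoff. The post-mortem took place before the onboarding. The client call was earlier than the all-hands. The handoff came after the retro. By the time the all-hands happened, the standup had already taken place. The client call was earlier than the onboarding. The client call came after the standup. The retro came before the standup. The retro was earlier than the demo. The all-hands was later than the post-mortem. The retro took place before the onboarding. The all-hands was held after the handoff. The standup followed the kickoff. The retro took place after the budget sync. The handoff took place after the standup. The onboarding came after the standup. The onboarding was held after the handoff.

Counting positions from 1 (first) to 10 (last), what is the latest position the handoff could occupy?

8

The handoff must come before the all-hands and the onboarding — 2 meetings forced after it.
Everything else can be placed before the handoff in some valid order, so the handoff can sit as late as position 10 − 2 = 8.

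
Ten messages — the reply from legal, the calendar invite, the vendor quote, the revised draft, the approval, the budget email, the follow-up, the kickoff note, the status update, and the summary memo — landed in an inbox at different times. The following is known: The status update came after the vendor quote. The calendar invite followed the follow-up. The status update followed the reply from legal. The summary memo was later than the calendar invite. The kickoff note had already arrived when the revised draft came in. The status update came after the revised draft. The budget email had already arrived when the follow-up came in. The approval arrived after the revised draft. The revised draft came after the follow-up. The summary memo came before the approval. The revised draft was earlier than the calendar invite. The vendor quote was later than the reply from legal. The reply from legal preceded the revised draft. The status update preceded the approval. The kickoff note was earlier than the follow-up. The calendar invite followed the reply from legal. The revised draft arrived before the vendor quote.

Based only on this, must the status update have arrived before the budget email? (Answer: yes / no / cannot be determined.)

Tracing the constraints gives the budget email → the follow-up → the revised draft → the status update, so the budget email must come before the status update.
That means the status update cannot be before the budget email.

no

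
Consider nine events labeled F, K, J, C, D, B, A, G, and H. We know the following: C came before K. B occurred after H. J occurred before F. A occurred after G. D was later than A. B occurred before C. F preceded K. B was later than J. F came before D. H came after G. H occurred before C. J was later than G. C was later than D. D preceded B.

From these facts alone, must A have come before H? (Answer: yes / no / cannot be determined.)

No chain of stated constraints runs from A to H, and none runs from H to A either.
So the relative order of A and H is not fixed by the given facts.

cannot be determined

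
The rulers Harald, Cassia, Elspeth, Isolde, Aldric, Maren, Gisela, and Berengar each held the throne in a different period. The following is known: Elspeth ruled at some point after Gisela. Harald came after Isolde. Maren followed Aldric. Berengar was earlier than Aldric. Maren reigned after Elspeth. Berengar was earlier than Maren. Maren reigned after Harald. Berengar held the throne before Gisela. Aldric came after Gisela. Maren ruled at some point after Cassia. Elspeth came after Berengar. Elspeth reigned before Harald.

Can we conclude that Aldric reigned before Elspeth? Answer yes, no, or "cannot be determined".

cannot be determined

No chain of stated constraints runs from Aldric to Elspeth, and none runs from Elspeth to Aldric either.
So the relative order of Aldric and Elspeth is not fixed by the given facts.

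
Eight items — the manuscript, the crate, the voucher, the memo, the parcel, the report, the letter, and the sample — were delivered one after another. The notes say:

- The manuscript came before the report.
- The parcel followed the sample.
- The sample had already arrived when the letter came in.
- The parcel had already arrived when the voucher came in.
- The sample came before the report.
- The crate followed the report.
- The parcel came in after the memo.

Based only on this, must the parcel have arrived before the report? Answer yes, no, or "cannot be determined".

cannot be determined

No chain of stated constraints runs from the parcel to the report, and none runs from the report to the parcel either.
So the relative order of the parcel and the report is not fixed by the given facts.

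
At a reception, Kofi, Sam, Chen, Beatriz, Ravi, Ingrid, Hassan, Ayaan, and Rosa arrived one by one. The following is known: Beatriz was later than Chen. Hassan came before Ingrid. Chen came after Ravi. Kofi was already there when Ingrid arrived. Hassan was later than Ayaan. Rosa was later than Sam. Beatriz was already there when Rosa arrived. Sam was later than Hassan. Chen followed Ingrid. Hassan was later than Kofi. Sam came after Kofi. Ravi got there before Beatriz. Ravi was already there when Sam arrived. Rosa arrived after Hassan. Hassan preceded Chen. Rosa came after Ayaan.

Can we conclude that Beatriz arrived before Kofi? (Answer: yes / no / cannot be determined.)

Tracing the constraints gives Kofi → Ingrid → Chen → Beatriz, so Kofi must come before Beatriz.
That means Beatriz cannot be before Kofi.

no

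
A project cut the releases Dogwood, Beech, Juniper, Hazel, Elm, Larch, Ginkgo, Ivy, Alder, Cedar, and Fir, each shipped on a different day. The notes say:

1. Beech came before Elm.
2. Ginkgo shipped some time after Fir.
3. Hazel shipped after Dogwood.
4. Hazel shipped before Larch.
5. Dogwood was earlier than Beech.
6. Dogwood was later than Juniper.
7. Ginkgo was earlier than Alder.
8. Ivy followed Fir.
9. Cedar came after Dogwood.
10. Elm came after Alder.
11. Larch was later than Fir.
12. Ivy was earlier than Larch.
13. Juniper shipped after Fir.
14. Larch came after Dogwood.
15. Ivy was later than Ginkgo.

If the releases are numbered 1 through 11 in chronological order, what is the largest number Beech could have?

Beech must come before Elm — 1 release forced after it.
Everything else can be placed before Beech in some valid order, so Beech can sit as late as position 11 − 1 = 10.

10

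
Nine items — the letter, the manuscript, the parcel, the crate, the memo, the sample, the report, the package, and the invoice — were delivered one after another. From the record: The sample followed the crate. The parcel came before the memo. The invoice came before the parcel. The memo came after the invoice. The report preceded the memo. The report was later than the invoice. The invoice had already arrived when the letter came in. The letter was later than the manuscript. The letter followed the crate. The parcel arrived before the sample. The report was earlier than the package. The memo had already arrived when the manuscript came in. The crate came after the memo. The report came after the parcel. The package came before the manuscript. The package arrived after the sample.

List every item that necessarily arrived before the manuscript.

the crate, the invoice, the memo, the package, the parcel, the report, the sample

Directly stated before the manuscript: the memo and the package.
The crate reaches the manuscript via the crate → the sample → the package → the manuscript.
The invoice reaches the manuscript via the invoice → the memo → the manuscript.
The parcel reaches the manuscript via the parcel → the memo → the manuscript.
Likewise the report and the sample each reach the manuscript by chaining the stated constraints.
No chain forces the letter ahead of the manuscript.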